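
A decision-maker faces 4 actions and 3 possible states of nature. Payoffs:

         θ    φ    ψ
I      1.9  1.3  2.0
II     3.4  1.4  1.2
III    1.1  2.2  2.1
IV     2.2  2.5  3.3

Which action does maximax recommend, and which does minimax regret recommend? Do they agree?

Row maxima: I=2.0, II=3.4, III=2.2, IV=3.3
Best best-case = 3.4 → II.
Column bests: θ=3.4, φ=2.5, ψ=3.3.
I regrets: 1.5, 1.2, 1.3 → max 1.5
II regrets: 0.0, 1.1, 2.1 → max 2.1
III regrets: 2.3, 0.3, 1.2 → max 2.3
IV regrets: 1.2, 0.0, 0.0 → max 1.2
Smallest max regret = 1.2 → IV.

maximax → II; minimax regret → IV (disagree)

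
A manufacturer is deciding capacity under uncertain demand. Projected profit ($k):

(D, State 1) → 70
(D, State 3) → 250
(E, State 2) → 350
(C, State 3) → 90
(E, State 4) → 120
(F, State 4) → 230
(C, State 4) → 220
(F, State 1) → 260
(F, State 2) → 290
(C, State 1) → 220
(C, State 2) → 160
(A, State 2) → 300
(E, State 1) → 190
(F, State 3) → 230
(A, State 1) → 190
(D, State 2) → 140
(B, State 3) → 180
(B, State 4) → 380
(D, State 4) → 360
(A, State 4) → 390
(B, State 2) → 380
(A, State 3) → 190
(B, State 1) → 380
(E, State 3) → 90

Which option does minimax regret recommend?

Column bests: State 1=380, State 2=380, State 3=250, State 4=390.
A regrets: 190, 80, 60, 0 → max 190
B regrets: 0, 0, 70, 10 → max 70
C regrets: 160, 220, 160, 170 → max 220
D regrets: 310, 240, 0, 30 → max 310
E regrets: 190, 30, 160, 270 → max 270
F regrets: 120, 90, 20, 160 → max 160
Smallest max regret = 70 → B.

B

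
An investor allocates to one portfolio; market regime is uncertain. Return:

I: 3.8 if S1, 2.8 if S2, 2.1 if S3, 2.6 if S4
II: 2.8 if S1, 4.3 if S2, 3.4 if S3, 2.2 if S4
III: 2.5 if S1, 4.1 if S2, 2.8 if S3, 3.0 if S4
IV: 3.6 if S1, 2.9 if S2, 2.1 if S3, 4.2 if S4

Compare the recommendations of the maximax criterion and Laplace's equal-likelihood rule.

Row maxima: I=3.8, II=4.3, III=4.1, IV=4.2
Best best-case = 4.3 → II.
Row averages: I=2.825, II=3.175, III=3.1, IV=3.2
Highest average = 3.2 → IV.

maximax → II; laplace → IV (disagree)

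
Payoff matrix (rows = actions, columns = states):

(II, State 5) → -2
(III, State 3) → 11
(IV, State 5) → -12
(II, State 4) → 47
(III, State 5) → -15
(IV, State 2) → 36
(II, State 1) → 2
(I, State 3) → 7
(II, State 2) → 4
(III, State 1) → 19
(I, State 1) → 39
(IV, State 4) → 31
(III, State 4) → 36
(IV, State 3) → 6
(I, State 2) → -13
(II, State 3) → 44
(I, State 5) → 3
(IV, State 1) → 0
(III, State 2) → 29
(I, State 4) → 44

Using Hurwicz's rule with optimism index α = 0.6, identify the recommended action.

II

I: 0.6·44 + 0.4·(-13) = 21.2
II: 0.6·47 + 0.4·(-2) = 27.4
III: 0.6·36 + 0.4·(-15) = 15.6
IV: 0.6·36 + 0.4·(-12) = 16.8
Highest Hurwicz score = 27.4 → II.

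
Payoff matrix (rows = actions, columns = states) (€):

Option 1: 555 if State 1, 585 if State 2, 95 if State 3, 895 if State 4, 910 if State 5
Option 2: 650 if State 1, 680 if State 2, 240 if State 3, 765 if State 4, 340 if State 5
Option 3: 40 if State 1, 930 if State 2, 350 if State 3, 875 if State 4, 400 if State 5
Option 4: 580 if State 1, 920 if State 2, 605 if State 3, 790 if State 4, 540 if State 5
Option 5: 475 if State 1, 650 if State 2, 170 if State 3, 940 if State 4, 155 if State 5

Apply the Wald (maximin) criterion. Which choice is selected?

Row minima: Option 1=95, Option 2=240, Option 3=40, Option 4=540, Option 5=155
Best worst-case = 540 → Option 4.

Option 4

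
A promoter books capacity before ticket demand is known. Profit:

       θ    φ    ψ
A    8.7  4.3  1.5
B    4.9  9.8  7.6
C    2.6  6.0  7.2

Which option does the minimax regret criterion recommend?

B

Column bests: θ=8.7, φ=9.8, ψ=7.6.
A regrets: 0.0, 5.5, 6.1 → max 6.1
B regrets: 3.8, 0.0, 0.0 → max 3.8
C regrets: 6.1, 3.8, 0.4 → max 6.1
Smallest max regret = 3.8 → B.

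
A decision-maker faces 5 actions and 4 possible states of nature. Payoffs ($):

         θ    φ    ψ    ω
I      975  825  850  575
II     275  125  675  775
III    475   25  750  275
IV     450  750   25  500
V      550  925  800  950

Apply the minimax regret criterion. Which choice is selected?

Column bests: θ=975, φ=925, ψ=850, ω=950.
I regrets: 0, 100, 0, 375 → max 375
II regrets: 700, 800, 175, 175 → max 800
III regrets: 500, 900, 100, 675 → max 900
IV regrets: 525, 175, 825, 450 → max 825
V regrets: 425, 0, 50, 0 → max 425
Smallest max regret = 375 → I.

I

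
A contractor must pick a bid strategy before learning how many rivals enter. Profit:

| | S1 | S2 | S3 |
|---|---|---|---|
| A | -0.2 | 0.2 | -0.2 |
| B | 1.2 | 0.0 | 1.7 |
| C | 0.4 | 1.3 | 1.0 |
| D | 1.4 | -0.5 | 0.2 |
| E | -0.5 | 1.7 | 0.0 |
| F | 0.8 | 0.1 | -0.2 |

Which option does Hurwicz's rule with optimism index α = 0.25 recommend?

C

A: 0.25·0.2 + 0.75·(-0.2) = -0.1
B: 0.25·1.7 + 0.75·0.0 = 0.425
C: 0.25·1.3 + 0.75·0.4 = 0.625
D: 0.25·1.4 + 0.75·(-0.5) = -0.025
E: 0.25·1.7 + 0.75·(-0.5) = 0.05
F: 0.25·0.8 + 0.75·(-0.2) = 0.05
Highest Hurwicz score = 0.625 → C.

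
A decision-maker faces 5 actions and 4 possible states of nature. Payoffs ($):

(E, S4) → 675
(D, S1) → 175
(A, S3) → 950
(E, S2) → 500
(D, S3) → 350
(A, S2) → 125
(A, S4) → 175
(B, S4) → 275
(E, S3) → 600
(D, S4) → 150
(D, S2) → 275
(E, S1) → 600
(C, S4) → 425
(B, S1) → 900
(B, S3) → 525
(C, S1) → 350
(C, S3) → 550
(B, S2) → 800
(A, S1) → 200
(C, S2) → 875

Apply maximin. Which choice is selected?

Row minima: A=125, B=275, C=350, D=150, E=500
Best worst-case = 500 → E.

E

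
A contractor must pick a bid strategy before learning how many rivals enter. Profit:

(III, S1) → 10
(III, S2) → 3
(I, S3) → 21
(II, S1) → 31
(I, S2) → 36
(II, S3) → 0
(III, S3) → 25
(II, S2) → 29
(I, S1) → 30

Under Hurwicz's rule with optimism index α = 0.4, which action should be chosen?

I

I: 0.4·36 + 0.6·21 = 27
II: 0.4·31 + 0.6·0 = 12.4
III: 0.4·25 + 0.6·3 = 11.8
Highest Hurwicz score = 27 → I.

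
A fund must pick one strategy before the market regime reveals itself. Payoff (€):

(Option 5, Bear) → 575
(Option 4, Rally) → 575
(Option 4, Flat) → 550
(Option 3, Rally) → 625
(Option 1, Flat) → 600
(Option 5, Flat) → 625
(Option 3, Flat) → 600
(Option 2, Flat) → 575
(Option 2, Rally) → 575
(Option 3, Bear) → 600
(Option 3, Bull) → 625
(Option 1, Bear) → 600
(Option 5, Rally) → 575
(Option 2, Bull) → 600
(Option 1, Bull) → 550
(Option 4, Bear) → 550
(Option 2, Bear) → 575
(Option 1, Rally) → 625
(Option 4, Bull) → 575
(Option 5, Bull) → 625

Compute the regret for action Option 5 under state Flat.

0

Best payoff under Flat is 625.
Regret = 625 − 625 = 0.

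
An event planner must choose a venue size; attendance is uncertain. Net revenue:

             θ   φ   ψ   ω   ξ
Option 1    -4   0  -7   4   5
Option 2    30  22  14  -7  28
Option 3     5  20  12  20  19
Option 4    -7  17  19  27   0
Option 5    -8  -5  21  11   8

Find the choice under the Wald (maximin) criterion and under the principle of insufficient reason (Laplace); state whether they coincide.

maximin → Option 3; laplace → Option 2 (disagree)

Row minima: Option 1=-7, Option 2=-7, Option 3=5, Option 4=-7, Option 5=-8
Best worst-case = 5 → Option 3.
Row averages: Option 1=-0.4, Option 2=17.4, Option 3=15.2, Option 4=11.2, Option 5=5.4
Highest average = 17.4 → Option 2.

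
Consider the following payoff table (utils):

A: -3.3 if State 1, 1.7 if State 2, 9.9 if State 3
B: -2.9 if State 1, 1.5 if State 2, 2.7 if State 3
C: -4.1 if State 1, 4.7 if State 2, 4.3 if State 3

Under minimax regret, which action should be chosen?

Column bests: State 1=-2.9, State 2=4.7, State 3=9.9.
A regrets: 0.4, 3.0, 0.0 → max 3.0
B regrets: 0.0, 3.2, 7.2 → max 7.2
C regrets: 1.2, 0.0, 5.6 → max 5.6
Smallest max regret = 3.0 → A.

A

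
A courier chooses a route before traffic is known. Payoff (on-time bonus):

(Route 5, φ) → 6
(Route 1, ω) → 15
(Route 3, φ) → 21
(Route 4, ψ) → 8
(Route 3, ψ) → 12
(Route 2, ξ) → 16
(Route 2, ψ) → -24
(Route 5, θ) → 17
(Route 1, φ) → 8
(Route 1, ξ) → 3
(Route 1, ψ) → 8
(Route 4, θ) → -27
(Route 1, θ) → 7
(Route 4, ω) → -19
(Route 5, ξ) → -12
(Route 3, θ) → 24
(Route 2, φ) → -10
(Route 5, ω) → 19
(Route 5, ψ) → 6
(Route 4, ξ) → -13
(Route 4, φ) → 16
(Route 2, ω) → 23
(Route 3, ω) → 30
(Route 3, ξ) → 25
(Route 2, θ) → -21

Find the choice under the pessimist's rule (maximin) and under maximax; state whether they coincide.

maximin → Route 3; maximax → Route 3 (agree)

Row minima: Route 1=3, Route 2=-24, Route 3=12, Route 4=-27, Route 5=-12
Best worst-case = 12 → Route 3.
Row maxima: Route 1=15, Route 2=23, Route 3=30, Route 4=16, Route 5=19
Best best-case = 30 → Route 3.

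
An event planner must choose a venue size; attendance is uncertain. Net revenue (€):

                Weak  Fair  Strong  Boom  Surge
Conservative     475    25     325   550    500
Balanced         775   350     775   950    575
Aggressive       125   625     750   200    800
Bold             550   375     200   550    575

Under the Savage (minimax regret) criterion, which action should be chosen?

Balanced

Column bests: Weak=775, Fair=625, Strong=775, Boom=950, Surge=800.
Conservative regrets: 300, 600, 450, 400, 300 → max 600
Balanced regrets: 0, 275, 0, 0, 225 → max 275
Aggressive regrets: 650, 0, 25, 750, 0 → max 750
Bold regrets: 225, 250, 575, 400, 225 → max 575
Smallest max regret = 275 → Balanced.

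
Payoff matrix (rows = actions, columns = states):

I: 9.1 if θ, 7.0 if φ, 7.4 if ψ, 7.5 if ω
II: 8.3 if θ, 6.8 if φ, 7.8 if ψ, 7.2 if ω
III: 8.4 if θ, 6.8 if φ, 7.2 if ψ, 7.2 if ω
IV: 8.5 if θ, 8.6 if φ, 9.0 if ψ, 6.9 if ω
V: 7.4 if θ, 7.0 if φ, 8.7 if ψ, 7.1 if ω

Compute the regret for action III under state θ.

Best payoff under θ is 9.1.
Regret = 9.1 − 8.4 = 0.7.

0.7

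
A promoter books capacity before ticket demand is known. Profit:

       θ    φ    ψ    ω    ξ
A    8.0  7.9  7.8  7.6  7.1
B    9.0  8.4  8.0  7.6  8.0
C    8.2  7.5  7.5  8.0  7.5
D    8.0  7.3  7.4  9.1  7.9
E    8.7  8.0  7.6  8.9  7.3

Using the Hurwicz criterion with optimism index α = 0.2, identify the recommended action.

A: 0.2·8.0 + 0.8·7.1 = 7.28
B: 0.2·9.0 + 0.8·7.6 = 7.88
C: 0.2·8.2 + 0.8·7.5 = 7.64
D: 0.2·9.1 + 0.8·7.3 = 7.66
E: 0.2·8.9 + 0.8·7.3 = 7.62
Highest Hurwicz score = 7.88 → B.

B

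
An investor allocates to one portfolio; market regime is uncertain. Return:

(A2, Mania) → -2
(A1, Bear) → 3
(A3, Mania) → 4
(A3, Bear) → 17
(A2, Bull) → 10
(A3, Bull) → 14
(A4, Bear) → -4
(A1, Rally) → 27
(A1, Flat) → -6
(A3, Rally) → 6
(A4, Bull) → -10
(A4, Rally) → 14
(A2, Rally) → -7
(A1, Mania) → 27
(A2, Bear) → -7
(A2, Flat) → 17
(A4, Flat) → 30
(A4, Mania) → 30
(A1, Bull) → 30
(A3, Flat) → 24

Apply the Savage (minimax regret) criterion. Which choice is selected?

Column bests: Bear=17, Flat=30, Bull=30, Rally=27, Mania=30.
A1 regrets: 14, 36, 0, 0, 3 → max 36
A2 regrets: 24, 13, 20, 34, 32 → max 34
A3 regrets: 0, 6, 16, 21, 26 → max 26
A4 regrets: 21, 0, 40, 13, 0 → max 40
Smallest max regret = 26 → A3.

A3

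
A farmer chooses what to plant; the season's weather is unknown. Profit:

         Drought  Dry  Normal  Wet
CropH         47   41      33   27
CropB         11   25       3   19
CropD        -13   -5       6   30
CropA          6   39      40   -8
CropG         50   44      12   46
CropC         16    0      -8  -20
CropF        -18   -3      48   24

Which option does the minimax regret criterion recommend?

CropH

Column bests: Drought=50, Dry=44, Normal=48, Wet=46.
CropH regrets: 3, 3, 15, 19 → max 19
CropB regrets: 39, 19, 45, 27 → max 45
CropD regrets: 63, 49, 42, 16 → max 63
CropA regrets: 44, 5, 8, 54 → max 54
CropG regrets: 0, 0, 36, 0 → max 36
CropC regrets: 34, 44, 56, 66 → max 66
CropF regrets: 68, 47, 0, 22 → max 68
Smallest max regret = 19 → CropH.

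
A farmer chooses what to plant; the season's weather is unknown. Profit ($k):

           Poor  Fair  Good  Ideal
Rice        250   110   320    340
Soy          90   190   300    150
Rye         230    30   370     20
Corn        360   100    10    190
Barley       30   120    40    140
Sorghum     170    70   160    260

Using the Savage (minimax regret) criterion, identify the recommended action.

Column bests: Poor=360, Fair=190, Good=370, Ideal=340.
Rice regrets: 110, 80, 50, 0 → max 110
Soy regrets: 270, 0, 70, 190 → max 270
Rye regrets: 130, 160, 0, 320 → max 320
Corn regrets: 0, 90, 360, 150 → max 360
Barley regrets: 330, 70, 330, 200 → max 330
Sorghum regrets: 190, 120, 210, 80 → max 210
Smallest max regret = 110 → Rice.

Rice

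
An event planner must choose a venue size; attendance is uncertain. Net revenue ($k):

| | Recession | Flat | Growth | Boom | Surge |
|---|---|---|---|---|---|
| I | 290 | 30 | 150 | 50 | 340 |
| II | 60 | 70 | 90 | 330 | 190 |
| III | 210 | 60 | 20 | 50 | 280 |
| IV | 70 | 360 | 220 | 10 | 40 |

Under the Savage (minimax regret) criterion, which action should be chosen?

II

Column bests: Recession=290, Flat=360, Growth=220, Boom=330, Surge=340.
I regrets: 0, 330, 70, 280, 0 → max 330
II regrets: 230, 290, 130, 0, 150 → max 290
III regrets: 80, 300, 200, 280, 60 → max 300
IV regrets: 220, 0, 0, 320, 300 → max 320
Smallest max regret = 290 → II.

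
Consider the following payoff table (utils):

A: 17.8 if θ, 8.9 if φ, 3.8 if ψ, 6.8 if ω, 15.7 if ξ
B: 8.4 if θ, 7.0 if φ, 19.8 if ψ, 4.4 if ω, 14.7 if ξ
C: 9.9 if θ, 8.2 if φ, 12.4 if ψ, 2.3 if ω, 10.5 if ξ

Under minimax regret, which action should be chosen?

Column bests: θ=17.8, φ=8.9, ψ=19.8, ω=6.8, ξ=15.7.
A regrets: 0.0, 0.0, 16.0, 0.0, 0.0 → max 16.0
B regrets: 9.4, 1.9, 0.0, 2.4, 1.0 → max 9.4
C regrets: 7.9, 0.7, 7.4, 4.5, 5.2 → max 7.9
Smallest max regret = 7.9 → C.

C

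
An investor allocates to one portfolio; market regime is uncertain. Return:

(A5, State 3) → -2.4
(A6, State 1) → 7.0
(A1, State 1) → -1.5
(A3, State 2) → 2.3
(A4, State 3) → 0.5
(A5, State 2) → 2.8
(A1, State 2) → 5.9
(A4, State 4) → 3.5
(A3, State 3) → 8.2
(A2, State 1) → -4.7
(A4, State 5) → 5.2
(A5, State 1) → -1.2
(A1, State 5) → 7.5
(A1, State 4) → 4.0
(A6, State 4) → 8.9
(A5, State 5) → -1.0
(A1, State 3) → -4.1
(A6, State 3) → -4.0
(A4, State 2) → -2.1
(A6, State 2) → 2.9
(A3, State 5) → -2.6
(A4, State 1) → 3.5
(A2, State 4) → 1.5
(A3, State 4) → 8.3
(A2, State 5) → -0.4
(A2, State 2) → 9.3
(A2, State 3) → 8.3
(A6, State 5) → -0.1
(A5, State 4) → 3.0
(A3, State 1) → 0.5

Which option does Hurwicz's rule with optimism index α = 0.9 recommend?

A2

A1: 0.9·7.5 + 0.1·(-4.1) = 6.34
A2: 0.9·9.3 + 0.1·(-4.7) = 7.9
A3: 0.9·8.3 + 0.1·(-2.6) = 7.21
A4: 0.9·5.2 + 0.1·(-2.1) = 4.47
A5: 0.9·3.0 + 0.1·(-2.4) = 2.46
A6: 0.9·8.9 + 0.1·(-4.0) = 7.61
Highest Hurwicz score = 7.9 → A2.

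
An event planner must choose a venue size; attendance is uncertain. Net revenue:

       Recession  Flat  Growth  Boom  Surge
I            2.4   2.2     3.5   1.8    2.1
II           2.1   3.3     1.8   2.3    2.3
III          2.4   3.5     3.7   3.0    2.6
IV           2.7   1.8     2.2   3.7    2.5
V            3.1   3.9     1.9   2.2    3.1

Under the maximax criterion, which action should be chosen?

V

Row maxima: I=3.5, II=3.3, III=3.7, IV=3.7, V=3.9
Best best-case = 3.9 → V.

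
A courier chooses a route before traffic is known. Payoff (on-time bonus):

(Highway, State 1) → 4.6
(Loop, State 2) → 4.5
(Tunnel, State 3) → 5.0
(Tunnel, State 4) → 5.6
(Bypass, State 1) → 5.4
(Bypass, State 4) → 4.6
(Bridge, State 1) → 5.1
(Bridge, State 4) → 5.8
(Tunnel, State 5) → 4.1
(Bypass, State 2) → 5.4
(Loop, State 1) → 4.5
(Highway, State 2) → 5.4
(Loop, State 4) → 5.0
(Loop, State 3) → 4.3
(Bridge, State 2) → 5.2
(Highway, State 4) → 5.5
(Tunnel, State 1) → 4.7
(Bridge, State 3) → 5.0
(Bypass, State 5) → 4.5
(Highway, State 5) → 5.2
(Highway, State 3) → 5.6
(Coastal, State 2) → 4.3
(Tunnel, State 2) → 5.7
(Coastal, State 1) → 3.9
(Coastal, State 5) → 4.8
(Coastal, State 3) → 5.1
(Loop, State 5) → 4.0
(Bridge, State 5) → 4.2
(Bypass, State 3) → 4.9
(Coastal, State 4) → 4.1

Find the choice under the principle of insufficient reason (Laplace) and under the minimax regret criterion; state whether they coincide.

laplace → Highway; minimax regret → Highway (agree)

Row averages: Tunnel=5.02, Loop=4.46, Bypass=4.96, Coastal=4.44, Bridge=5.06, Highway=5.26
Highest average = 5.26 → Highway.
Column bests: State 1=5.4, State 2=5.7, State 3=5.6, State 4=5.8, State 5=5.2.
Tunnel regrets: 0.7, 0.0, 0.6, 0.2, 1.1 → max 1.1
Loop regrets: 0.9, 1.2, 1.3, 0.8, 1.2 → max 1.3
Bypass regrets: 0.0, 0.3, 0.7, 1.2, 0.7 → max 1.2
Coastal regrets: 1.5, 1.4, 0.5, 1.7, 0.4 → max 1.7
Bridge regrets: 0.3, 0.5, 0.6, 0.0, 1.0 → max 1.0
Highway regrets: 0.8, 0.3, 0.0, 0.3, 0.0 → max 0.8
Smallest max regret = 0.8 → Highway.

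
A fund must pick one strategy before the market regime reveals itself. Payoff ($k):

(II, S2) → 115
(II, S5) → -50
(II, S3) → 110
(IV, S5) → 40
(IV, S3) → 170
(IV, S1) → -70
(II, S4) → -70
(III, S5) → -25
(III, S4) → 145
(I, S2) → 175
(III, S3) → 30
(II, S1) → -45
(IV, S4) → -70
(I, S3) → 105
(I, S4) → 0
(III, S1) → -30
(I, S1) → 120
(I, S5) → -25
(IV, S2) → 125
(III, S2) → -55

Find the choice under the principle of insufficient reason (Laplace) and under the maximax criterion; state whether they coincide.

laplace → I; maximax → I (agree)

Row averages: I=75, II=12, III=13, IV=39
Highest average = 75 → I.
Row maxima: I=175, II=115, III=145, IV=170
Best best-case = 175 → I.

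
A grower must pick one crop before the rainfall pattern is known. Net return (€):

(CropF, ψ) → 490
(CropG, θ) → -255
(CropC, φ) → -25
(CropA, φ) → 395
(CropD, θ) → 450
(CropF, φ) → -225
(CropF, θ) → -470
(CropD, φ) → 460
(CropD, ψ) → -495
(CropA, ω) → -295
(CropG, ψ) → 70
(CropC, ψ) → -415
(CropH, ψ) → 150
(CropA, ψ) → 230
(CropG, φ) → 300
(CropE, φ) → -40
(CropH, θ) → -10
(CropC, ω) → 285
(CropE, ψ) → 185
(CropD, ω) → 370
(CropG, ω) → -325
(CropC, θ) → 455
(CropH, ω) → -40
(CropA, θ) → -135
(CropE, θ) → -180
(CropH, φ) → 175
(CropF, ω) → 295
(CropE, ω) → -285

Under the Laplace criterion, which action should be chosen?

Row averages: CropF=22.5, CropD=196.25, CropC=75, CropH=68.75, CropG=-52.5, CropA=48.75, CropE=-80
Highest average = 196.25 → CropD.

CropD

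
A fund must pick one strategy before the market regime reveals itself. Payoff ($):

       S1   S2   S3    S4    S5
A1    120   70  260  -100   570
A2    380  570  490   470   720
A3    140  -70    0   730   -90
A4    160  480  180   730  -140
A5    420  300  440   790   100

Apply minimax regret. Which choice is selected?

Column bests: S1=420, S2=570, S3=490, S4=790, S5=720.
A1 regrets: 300, 500, 230, 890, 150 → max 890
A2 regrets: 40, 0, 0, 320, 0 → max 320
A3 regrets: 280, 640, 490, 60, 810 → max 810
A4 regrets: 260, 90, 310, 60, 860 → max 860
A5 regrets: 0, 270, 50, 0, 620 → max 620
Smallest max regret = 320 → A2.

A2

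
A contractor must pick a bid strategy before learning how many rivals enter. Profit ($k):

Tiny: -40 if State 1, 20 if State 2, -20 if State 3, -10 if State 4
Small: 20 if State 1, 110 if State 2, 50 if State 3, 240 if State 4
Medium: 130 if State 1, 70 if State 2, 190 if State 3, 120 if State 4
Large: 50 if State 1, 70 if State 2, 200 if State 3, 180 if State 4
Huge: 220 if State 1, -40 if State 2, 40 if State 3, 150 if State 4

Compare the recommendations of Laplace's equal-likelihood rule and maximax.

laplace → Medium; maximax → Small (disagree)

Row averages: Tiny=-12.5, Small=105, Medium=127.5, Large=125, Huge=92.5
Highest average = 127.5 → Medium.
Row maxima: Tiny=20, Small=240, Medium=190, Large=200, Huge=220
Best best-case = 240 → Small.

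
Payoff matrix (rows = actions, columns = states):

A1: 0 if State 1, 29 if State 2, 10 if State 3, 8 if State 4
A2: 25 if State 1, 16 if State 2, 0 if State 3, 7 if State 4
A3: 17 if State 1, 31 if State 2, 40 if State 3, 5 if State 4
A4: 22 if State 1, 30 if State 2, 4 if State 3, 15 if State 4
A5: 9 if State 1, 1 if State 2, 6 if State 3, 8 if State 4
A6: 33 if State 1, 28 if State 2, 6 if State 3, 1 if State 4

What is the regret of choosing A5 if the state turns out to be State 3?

Best payoff under State 3 is 40.
Regret = 40 − 6 = 34.

34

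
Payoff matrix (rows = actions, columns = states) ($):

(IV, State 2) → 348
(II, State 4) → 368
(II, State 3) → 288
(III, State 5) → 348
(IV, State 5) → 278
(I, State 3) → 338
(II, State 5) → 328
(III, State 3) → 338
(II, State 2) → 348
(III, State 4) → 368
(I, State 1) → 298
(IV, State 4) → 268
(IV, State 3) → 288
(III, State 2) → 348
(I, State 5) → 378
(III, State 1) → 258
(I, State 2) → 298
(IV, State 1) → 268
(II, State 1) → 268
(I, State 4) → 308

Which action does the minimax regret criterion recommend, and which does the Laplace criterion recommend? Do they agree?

Column bests: State 1=298, State 2=348, State 3=338, State 4=368, State 5=378.
I regrets: 0, 50, 0, 60, 0 → max 60
II regrets: 30, 0, 50, 0, 50 → max 50
III regrets: 40, 0, 0, 0, 30 → max 40
IV regrets: 30, 0, 50, 100, 100 → max 100
Smallest max regret = 40 → III.
Row averages: I=324, II=320, III=332, IV=290
Highest average = 332 → III.

minimax regret → III; laplace → III (agree)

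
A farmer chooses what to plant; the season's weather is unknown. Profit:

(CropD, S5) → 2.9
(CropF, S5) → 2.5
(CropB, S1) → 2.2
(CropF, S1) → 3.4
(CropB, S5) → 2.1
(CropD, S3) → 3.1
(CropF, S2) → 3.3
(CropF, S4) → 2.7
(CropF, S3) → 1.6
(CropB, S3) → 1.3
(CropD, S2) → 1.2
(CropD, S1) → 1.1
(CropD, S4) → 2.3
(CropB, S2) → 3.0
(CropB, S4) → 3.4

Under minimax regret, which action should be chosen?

Column bests: S1=3.4, S2=3.3, S3=3.1, S4=3.4, S5=2.9.
CropF regrets: 0.0, 0.0, 1.5, 0.7, 0.4 → max 1.5
CropD regrets: 2.3, 2.1, 0.0, 1.1, 0.0 → max 2.3
CropB regrets: 1.2, 0.3, 1.8, 0.0, 0.8 → max 1.8
Smallest max regret = 1.5 → CropF.

CropF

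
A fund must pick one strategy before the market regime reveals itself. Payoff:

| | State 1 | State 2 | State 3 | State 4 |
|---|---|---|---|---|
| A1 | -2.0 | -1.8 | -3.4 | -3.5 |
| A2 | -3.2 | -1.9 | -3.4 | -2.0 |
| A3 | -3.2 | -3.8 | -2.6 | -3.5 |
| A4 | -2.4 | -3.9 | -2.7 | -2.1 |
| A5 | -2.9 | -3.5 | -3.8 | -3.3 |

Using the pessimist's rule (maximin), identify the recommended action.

Row minima: A1=-3.5, A2=-3.4, A3=-3.8, A4=-3.9, A5=-3.8
Best worst-case = -3.4 → A2.

A2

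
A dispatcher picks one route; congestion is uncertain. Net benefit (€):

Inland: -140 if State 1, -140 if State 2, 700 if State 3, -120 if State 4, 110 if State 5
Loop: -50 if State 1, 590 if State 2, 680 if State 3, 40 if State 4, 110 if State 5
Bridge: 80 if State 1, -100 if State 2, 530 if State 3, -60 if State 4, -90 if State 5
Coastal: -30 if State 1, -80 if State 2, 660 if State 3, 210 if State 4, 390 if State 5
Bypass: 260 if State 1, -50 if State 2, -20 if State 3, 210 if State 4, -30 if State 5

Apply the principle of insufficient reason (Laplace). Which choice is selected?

Loop

Row averages: Inland=82, Loop=274, Bridge=72, Coastal=230, Bypass=74
Highest average = 274 → Loop.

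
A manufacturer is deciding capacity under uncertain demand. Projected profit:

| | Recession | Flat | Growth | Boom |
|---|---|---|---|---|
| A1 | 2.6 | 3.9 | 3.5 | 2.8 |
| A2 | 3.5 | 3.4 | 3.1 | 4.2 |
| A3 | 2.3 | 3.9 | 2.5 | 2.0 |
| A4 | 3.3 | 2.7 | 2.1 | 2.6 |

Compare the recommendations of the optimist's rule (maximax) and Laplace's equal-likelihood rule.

Row maxima: A1=3.9, A2=4.2, A3=3.9, A4=3.3
Best best-case = 4.2 → A2.
Row averages: A1=3.2, A2=3.55, A3=2.675, A4=2.675
Highest average = 3.55 → A2.

maximax → A2; laplace → A2 (agree)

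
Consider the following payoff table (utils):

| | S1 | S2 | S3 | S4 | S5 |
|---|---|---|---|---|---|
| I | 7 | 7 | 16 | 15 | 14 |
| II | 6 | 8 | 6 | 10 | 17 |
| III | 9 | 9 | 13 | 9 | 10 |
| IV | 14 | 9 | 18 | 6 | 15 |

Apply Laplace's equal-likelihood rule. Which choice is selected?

IV

Row averages: I=11.8, II=9.4, III=10, IV=12.4
Highest average = 12.4 → IV.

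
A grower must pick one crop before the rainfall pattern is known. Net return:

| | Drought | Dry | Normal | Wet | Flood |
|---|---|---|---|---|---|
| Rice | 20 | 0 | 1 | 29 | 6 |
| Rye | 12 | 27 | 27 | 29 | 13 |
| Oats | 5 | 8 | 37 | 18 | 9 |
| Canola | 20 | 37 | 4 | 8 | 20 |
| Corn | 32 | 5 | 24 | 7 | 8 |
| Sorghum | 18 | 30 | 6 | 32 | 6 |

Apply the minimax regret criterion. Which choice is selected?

Column bests: Drought=32, Dry=37, Normal=37, Wet=32, Flood=20.
Rice regrets: 12, 37, 36, 3, 14 → max 37
Rye regrets: 20, 10, 10, 3, 7 → max 20
Oats regrets: 27, 29, 0, 14, 11 → max 29
Canola regrets: 12, 0, 33, 24, 0 → max 33
Corn regrets: 0, 32, 13, 25, 12 → max 32
Sorghum regrets: 14, 7, 31, 0, 14 → max 31
Smallest max regret = 20 → Rye.

Rye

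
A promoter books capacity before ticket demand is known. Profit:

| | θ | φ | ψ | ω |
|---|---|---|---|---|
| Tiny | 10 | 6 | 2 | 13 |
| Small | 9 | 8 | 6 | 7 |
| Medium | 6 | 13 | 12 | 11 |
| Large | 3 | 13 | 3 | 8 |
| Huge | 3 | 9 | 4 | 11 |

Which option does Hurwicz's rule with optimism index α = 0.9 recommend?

Medium

Tiny: 0.9·13 + 0.1·2 = 11.9
Small: 0.9·9 + 0.1·6 = 8.7
Medium: 0.9·13 + 0.1·6 = 12.3
Large: 0.9·13 + 0.1·3 = 12
Huge: 0.9·11 + 0.1·3 = 10.2
Highest Hurwicz score = 12.3 → Medium.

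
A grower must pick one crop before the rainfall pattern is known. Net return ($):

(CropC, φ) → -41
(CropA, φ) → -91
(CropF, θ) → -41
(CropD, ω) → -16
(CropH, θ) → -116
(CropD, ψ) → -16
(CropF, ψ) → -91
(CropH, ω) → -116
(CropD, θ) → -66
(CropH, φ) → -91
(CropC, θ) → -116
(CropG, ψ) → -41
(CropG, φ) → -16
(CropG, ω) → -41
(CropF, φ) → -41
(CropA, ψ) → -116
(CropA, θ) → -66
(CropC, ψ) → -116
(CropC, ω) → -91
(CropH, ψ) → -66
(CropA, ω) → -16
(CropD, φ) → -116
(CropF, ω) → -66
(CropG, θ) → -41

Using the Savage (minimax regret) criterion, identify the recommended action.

CropG

Column bests: θ=-41, φ=-16, ψ=-16, ω=-16.
CropD regrets: 25, 100, 0, 0 → max 100
CropF regrets: 0, 25, 75, 50 → max 75
CropC regrets: 75, 25, 100, 75 → max 100
CropG regrets: 0, 0, 25, 25 → max 25
CropA regrets: 25, 75, 100, 0 → max 100
CropH regrets: 75, 75, 50, 100 → max 100
Smallest max regret = 25 → CropG.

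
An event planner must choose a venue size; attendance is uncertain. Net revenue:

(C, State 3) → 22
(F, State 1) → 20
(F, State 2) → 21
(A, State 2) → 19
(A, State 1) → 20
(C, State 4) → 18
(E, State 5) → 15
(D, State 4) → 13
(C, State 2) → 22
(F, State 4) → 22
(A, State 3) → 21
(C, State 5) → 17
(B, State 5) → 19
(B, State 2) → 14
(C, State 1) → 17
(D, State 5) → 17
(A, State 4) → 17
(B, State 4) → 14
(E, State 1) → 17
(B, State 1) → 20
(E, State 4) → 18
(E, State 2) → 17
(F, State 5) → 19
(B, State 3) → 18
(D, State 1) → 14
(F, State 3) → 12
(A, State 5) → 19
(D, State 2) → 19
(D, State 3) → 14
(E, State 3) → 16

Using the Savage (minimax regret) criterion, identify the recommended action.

Column bests: State 1=20, State 2=22, State 3=22, State 4=22, State 5=19.
A regrets: 0, 3, 1, 5, 0 → max 5
B regrets: 0, 8, 4, 8, 0 → max 8
C regrets: 3, 0, 0, 4, 2 → max 4
D regrets: 6, 3, 8, 9, 2 → max 9
E regrets: 3, 5, 6, 4, 4 → max 6
F regrets: 0, 1, 10, 0, 0 → max 10
Smallest max regret = 4 → C.

C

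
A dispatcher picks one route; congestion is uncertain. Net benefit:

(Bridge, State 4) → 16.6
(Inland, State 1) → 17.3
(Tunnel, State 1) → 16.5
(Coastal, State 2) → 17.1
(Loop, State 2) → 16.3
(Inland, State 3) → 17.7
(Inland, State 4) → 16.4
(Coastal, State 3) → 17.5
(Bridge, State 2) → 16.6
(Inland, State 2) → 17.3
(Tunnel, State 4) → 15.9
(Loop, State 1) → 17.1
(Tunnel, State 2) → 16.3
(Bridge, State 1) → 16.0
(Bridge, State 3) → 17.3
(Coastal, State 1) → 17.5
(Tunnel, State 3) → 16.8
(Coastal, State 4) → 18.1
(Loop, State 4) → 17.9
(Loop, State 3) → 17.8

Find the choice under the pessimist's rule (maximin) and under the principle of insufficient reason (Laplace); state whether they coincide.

Row minima: Bridge=16.0, Loop=16.3, Inland=16.4, Coastal=17.1, Tunnel=15.9
Best worst-case = 17.1 → Coastal.
Row averages: Bridge=16.625, Loop=17.275, Inland=17.175, Coastal=17.55, Tunnel=16.375
Highest average = 17.55 → Coastal.

maximin → Coastal; laplace → Coastal (agree)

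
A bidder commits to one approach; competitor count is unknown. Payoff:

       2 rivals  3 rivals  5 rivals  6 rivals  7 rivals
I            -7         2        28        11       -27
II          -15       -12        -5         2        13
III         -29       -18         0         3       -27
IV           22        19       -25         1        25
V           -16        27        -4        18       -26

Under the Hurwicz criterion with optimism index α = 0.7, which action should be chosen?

I: 0.7·28 + 0.3·(-27) = 11.5
II: 0.7·13 + 0.3·(-15) = 4.6
III: 0.7·3 + 0.3·(-29) = -6.6
IV: 0.7·25 + 0.3·(-25) = 10
V: 0.7·27 + 0.3·(-26) = 11.1
Highest Hurwicz score = 11.5 → I.

I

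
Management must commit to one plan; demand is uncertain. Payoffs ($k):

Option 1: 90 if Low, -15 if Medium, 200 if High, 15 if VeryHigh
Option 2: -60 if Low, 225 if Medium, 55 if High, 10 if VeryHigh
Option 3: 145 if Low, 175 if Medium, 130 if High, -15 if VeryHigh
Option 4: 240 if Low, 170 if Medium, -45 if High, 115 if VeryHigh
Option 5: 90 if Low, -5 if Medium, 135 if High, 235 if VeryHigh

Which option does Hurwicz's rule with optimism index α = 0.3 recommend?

Option 5

Option 1: 0.3·200 + 0.7·(-15) = 49.5
Option 2: 0.3·225 + 0.7·(-60) = 25.5
Option 3: 0.3·175 + 0.7·(-15) = 42
Option 4: 0.3·240 + 0.7·(-45) = 40.5
Option 5: 0.3·235 + 0.7·(-5) = 67
Highest Hurwicz score = 67 → Option 5.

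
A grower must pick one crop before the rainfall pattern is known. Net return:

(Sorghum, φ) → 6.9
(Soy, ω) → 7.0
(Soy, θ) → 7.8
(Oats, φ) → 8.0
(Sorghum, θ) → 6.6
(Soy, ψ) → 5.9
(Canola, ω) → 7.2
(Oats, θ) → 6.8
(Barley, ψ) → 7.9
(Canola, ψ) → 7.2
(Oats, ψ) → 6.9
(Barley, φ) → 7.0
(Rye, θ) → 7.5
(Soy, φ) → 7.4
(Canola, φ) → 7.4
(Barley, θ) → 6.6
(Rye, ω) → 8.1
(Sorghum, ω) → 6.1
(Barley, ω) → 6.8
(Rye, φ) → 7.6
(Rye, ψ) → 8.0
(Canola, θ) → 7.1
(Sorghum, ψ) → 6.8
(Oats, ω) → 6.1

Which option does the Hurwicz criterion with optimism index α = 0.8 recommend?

Rye

Sorghum: 0.8·6.9 + 0.2·6.1 = 6.74
Oats: 0.8·8.0 + 0.2·6.1 = 7.62
Rye: 0.8·8.1 + 0.2·7.5 = 7.98
Barley: 0.8·7.9 + 0.2·6.6 = 7.64
Canola: 0.8·7.4 + 0.2·7.1 = 7.34
Soy: 0.8·7.8 + 0.2·5.9 = 7.42
Highest Hurwicz score = 7.98 → Rye.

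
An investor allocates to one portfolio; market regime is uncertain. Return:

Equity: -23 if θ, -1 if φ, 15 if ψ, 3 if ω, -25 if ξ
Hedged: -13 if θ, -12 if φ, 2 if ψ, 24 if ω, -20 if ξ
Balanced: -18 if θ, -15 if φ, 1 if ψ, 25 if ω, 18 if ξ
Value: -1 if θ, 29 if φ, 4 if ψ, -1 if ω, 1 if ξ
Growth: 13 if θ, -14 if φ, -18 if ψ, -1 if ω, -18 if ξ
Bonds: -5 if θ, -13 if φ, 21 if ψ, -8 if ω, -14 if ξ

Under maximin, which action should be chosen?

Row minima: Equity=-25, Hedged=-20, Balanced=-18, Value=-1, Growth=-18, Bonds=-14
Best worst-case = -1 → Value.

Value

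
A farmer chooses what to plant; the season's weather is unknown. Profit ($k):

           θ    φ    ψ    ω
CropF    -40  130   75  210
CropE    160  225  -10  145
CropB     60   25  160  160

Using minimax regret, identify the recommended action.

Column bests: θ=160, φ=225, ψ=160, ω=210.
CropF regrets: 200, 95, 85, 0 → max 200
CropE regrets: 0, 0, 170, 65 → max 170
CropB regrets: 100, 200, 0, 50 → max 200
Smallest max regret = 170 → CropE.

CropE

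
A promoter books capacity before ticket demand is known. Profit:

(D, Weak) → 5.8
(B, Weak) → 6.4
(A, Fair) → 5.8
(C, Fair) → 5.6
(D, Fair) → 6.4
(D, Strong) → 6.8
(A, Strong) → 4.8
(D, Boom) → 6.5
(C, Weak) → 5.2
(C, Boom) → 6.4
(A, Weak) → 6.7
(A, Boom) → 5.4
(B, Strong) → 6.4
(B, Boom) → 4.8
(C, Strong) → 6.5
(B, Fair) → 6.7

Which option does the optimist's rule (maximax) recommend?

Row maxima: A=6.7, B=6.7, C=6.5, D=6.8
Best best-case = 6.8 → D.

D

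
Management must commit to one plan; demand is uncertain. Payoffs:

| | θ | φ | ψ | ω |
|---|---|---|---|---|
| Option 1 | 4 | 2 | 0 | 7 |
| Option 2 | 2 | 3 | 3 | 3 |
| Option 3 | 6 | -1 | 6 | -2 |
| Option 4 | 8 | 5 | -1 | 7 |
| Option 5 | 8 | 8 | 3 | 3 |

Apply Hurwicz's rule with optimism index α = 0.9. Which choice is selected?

Option 5

Option 1: 0.9·7 + 0.1·0 = 6.3
Option 2: 0.9·3 + 0.1·2 = 2.9
Option 3: 0.9·6 + 0.1·(-2) = 5.2
Option 4: 0.9·8 + 0.1·(-1) = 7.1
Option 5: 0.9·8 + 0.1·3 = 7.5
Highest Hurwicz score = 7.5 → Option 5.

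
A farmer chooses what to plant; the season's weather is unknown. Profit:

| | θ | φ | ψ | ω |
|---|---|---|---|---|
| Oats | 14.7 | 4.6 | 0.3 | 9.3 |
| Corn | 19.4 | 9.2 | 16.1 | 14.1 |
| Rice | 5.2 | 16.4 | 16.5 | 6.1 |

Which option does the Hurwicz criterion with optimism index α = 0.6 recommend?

Oats: 0.6·14.7 + 0.4·0.3 = 8.94
Corn: 0.6·19.4 + 0.4·9.2 = 15.32
Rice: 0.6·16.5 + 0.4·5.2 = 11.98
Highest Hurwicz score = 15.32 → Corn.

Corn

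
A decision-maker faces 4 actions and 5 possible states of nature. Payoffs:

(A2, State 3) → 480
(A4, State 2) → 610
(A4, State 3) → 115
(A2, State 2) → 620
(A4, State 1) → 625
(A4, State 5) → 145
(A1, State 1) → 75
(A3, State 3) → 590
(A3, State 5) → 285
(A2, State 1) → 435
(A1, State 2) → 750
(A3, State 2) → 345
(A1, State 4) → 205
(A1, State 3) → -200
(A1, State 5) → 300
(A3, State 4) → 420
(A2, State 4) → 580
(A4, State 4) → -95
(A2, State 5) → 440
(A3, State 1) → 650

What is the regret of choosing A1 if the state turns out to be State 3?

Best payoff under State 3 is 590.
Regret = 590 − (-200) = 790.

790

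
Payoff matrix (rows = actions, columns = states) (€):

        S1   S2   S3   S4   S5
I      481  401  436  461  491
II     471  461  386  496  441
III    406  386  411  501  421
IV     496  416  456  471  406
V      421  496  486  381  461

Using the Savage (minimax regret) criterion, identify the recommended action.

Column bests: S1=496, S2=496, S3=486, S4=501, S5=491.
I regrets: 15, 95, 50, 40, 0 → max 95
II regrets: 25, 35, 100, 5, 50 → max 100
III regrets: 90, 110, 75, 0, 70 → max 110
IV regrets: 0, 80, 30, 30, 85 → max 85
V regrets: 75, 0, 0, 120, 30 → max 120
Smallest max regret = 85 → IV.

IV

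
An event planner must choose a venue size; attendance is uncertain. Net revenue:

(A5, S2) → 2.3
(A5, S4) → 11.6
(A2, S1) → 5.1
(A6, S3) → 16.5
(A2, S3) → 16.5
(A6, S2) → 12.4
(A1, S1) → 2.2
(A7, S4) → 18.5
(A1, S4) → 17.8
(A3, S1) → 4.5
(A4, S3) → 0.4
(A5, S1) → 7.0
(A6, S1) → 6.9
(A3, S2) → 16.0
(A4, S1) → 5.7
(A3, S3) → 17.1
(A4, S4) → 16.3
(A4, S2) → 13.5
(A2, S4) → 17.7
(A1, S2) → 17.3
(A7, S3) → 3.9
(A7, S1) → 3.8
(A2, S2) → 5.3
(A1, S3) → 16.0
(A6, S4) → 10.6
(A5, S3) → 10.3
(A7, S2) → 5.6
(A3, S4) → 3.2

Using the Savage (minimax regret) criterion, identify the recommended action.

A1

Column bests: S1=7.0, S2=17.3, S3=17.1, S4=18.5.
A1 regrets: 4.8, 0.0, 1.1, 0.7 → max 4.8
A2 regrets: 1.9, 12.0, 0.6, 0.8 → max 12.0
A3 regrets: 2.5, 1.3, 0.0, 15.3 → max 15.3
A4 regrets: 1.3, 3.8, 16.7, 2.2 → max 16.7
A5 regrets: 0.0, 15.0, 6.8, 6.9 → max 15.0
A6 regrets: 0.1, 4.9, 0.6, 7.9 → max 7.9
A7 regrets: 3.2, 11.7, 13.2, 0.0 → max 13.2
Smallest max regret = 4.8 → A1.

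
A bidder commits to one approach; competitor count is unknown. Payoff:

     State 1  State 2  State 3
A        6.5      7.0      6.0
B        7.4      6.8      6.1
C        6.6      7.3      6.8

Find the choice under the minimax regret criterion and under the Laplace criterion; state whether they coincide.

Column bests: State 1=7.4, State 2=7.3, State 3=6.8.
A regrets: 0.9, 0.3, 0.8 → max 0.9
B regrets: 0.0, 0.5, 0.7 → max 0.7
C regrets: 0.8, 0.0, 0.0 → max 0.8
Smallest max regret = 0.7 → B.
Row averages: A=6.5, B=203/30, C=6.9
Highest average = 6.9 → C.

minimax regret → B; laplace → C (disagree)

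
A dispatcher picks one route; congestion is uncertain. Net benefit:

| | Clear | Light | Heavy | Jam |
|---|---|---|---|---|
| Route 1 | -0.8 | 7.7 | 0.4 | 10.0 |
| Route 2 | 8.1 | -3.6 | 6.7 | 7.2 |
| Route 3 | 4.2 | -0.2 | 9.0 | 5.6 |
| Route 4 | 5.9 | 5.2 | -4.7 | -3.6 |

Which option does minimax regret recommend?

Route 3

Column bests: Clear=8.1, Light=7.7, Heavy=9.0, Jam=10.0.
Route 1 regrets: 8.9, 0.0, 8.6, 0.0 → max 8.9
Route 2 regrets: 0.0, 11.3, 2.3, 2.8 → max 11.3
Route 3 regrets: 3.9, 7.9, 0.0, 4.4 → max 7.9
Route 4 regrets: 2.2, 2.5, 13.7, 13.6 → max 13.7
Smallest max regret = 7.9 → Route 3.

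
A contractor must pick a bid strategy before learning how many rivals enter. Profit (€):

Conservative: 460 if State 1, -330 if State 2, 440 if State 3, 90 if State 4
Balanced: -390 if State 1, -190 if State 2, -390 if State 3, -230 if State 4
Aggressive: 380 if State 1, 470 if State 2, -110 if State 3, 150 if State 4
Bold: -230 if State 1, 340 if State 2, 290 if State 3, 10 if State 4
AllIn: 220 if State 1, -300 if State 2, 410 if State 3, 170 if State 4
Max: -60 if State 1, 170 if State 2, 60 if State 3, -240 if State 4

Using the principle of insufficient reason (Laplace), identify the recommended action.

Row averages: Conservative=165, Balanced=-300, Aggressive=222.5, Bold=102.5, AllIn=125, Max=-17.5
Highest average = 222.5 → Aggressive.

Aggressive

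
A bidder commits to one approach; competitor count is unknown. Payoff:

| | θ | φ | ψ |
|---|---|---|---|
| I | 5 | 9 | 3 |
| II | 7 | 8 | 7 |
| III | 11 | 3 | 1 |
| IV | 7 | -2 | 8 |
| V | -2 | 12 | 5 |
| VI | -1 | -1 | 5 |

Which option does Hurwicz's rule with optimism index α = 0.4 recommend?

II

I: 0.4·9 + 0.6·3 = 5.4
II: 0.4·8 + 0.6·7 = 7.4
III: 0.4·11 + 0.6·1 = 5
IV: 0.4·8 + 0.6·(-2) = 2
V: 0.4·12 + 0.6·(-2) = 3.6
VI: 0.4·5 + 0.6·(-1) = 1.4
Highest Hurwicz score = 7.4 → II.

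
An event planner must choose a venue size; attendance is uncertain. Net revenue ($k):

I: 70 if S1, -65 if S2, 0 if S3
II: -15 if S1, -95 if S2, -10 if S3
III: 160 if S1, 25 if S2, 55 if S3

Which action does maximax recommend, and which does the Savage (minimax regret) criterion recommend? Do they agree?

Row maxima: I=70, II=-10, III=160
Best best-case = 160 → III.
Column bests: S1=160, S2=25, S3=55.
I regrets: 90, 90, 55 → max 90
II regrets: 175, 120, 65 → max 175
III regrets: 0, 0, 0 → max 0
Smallest max regret = 0 → III.

maximax → III; minimax regret → III (agree)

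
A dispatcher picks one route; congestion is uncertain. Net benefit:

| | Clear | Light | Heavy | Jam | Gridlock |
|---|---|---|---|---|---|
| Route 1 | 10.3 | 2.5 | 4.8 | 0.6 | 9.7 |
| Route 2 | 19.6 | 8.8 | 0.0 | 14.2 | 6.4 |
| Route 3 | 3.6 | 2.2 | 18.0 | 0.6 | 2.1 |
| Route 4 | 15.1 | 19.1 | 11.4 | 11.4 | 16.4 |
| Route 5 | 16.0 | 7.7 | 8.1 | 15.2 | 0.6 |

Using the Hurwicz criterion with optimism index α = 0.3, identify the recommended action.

Route 1: 0.3·10.3 + 0.7·0.6 = 3.51
Route 2: 0.3·19.6 + 0.7·0.0 = 5.88
Route 3: 0.3·18.0 + 0.7·0.6 = 5.82
Route 4: 0.3·19.1 + 0.7·11.4 = 13.71
Route 5: 0.3·16.0 + 0.7·0.6 = 5.22
Highest Hurwicz score = 13.71 → Route 4.

Route 4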